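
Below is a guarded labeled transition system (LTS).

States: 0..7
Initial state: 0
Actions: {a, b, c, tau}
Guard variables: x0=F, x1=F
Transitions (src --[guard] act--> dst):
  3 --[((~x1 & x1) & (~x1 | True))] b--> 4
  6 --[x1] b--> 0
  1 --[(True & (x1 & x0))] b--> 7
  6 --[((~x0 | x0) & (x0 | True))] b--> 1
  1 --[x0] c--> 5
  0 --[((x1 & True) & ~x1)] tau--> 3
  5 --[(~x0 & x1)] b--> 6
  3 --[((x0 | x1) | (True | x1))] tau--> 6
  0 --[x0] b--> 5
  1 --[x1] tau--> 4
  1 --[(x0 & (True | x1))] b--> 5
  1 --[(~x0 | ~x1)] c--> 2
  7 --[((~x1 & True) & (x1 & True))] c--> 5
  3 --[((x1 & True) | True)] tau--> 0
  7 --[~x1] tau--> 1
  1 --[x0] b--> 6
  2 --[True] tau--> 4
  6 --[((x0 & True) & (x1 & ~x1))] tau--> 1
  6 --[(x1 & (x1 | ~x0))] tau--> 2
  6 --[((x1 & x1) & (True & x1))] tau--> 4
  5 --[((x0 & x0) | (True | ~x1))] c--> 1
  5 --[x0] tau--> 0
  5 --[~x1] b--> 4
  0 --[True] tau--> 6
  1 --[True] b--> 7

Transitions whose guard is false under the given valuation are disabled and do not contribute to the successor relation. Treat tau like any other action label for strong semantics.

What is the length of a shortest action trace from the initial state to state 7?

Layered search for 7:
  Layer 0: {0}
  Layer 1: {6}
  Layer 2: {1}
  Layer 3: {2,7}
7 enters at depth 3; path tau·b·b

Answer: 3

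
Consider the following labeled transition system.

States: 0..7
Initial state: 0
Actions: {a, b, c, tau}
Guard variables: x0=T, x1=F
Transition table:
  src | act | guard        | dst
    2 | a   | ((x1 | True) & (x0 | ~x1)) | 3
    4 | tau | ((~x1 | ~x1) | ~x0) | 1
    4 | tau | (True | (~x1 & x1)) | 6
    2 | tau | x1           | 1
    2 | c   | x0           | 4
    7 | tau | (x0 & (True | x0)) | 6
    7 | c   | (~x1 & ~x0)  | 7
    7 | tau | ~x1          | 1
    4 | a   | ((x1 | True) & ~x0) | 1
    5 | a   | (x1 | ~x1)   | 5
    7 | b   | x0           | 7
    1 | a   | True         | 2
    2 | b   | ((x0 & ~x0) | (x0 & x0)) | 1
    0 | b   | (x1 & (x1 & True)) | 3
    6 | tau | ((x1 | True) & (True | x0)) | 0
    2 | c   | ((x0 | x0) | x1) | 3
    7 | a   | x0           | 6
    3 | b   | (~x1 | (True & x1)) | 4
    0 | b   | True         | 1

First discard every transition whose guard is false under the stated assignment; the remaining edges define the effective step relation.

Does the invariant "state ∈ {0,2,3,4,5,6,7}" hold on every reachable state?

Answer: INVARIANT VIOLATED at state 1

Analysis:
Allowed set {0,2,3,4,5,6,7}
Reachable = {0,1,2,3,4,6}
  0: ok
  1: VIOLATES
  2: ok
  3: ok
  4: ok
  6: ok
reach 1 via b — violates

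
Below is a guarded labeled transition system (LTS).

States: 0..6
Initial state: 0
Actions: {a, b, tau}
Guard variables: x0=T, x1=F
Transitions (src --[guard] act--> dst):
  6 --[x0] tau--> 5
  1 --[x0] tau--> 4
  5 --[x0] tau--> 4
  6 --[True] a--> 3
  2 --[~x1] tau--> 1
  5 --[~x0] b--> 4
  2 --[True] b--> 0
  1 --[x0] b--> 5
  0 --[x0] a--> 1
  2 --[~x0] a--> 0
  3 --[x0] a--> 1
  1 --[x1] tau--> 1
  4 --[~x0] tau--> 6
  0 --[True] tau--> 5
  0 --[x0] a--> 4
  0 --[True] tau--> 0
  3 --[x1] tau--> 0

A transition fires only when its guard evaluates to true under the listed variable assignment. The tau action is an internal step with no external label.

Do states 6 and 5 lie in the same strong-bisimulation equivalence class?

Bisimulation quotient by refinement:
  P[0] = {{0,1,2,3,4,5,6}}
  P[1] = {{0,6},{1,2},{3},{4},{5}}
  P[2] = {{0},{1},{2},{3},{4},{5},{6}}
stable after 3 split(s): 7 block(s)
class of 6: {6}; class of 5: {5}

Answer: NOT BISIMILAR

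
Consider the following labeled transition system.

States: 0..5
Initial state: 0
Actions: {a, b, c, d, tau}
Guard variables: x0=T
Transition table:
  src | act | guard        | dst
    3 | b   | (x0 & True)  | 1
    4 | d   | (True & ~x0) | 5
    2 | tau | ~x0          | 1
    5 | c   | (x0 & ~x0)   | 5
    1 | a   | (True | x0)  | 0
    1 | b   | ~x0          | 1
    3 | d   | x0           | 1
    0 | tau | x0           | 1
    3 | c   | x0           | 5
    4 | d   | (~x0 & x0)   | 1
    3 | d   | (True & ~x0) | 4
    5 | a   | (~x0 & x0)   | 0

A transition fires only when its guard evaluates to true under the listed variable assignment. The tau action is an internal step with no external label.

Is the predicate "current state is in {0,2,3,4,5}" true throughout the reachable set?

Answer: INVARIANT VIOLATED at state 1

Working:
Allowed set {0,2,3,4,5}
Reach set: {0,1}
  0: ✓
  1: outside
reach 1 via tau — violates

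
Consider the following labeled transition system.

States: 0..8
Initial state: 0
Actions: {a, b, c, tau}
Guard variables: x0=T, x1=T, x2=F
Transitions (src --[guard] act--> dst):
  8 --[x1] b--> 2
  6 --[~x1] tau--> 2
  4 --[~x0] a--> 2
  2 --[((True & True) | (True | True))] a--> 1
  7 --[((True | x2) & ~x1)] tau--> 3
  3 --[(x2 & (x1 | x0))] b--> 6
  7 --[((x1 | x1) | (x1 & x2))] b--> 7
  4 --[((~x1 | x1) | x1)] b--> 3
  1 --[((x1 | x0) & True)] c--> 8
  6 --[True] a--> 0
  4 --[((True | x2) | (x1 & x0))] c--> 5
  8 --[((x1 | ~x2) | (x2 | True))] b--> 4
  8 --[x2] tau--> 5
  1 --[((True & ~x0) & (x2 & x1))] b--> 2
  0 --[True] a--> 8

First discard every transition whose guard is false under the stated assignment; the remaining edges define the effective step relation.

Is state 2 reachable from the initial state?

After dropping false guards: 9 live edges.
L0 = {0}
L1 = {8}  total {0,8}
L2 = {2,4}  total {0,2,4,8}
L3 = {1,3,5}  total {0,1,2,3,4,5,8}
R = {0,1,2,3,4,5,8}
witness 2: a·b

Answer: REACHABLE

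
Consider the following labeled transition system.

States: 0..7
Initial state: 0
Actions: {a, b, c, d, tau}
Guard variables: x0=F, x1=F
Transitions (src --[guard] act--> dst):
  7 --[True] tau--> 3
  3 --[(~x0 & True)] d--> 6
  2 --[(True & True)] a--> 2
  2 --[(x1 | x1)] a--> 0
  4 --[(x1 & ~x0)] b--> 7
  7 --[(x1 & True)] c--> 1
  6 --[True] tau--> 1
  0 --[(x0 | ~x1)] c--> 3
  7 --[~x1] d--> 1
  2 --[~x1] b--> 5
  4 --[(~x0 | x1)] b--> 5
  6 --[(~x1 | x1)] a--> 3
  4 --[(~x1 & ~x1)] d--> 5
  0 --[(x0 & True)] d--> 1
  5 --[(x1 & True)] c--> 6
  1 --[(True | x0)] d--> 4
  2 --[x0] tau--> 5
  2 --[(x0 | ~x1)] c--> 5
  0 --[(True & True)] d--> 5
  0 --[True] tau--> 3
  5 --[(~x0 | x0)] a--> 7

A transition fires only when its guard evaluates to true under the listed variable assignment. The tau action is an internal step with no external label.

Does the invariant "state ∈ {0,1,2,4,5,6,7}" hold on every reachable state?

Safe = {0,1,2,4,5,6,7}
Reachable = {0,1,3,4,5,6,7}
  0: ✓
  1: ✓
  3: VIOLATES
  4: ✓
  5: ✓
  6: ✓
  7: ✓
reach 3 via c — violates

Answer: INVARIANT VIOLATED at state 3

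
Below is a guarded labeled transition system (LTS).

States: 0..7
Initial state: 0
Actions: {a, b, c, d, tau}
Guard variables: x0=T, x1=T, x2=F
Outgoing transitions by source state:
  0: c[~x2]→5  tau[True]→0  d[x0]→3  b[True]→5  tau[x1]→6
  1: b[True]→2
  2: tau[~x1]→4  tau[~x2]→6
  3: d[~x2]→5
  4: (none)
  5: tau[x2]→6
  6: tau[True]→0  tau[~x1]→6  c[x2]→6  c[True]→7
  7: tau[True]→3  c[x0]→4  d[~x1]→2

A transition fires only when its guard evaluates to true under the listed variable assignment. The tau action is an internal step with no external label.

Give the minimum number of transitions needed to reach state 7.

Answer: 2

Trace:
Layered search for 7:
  depth 0: {0}
  depth 1: {3,5,6}
  depth 2: {7}
7 enters at depth 2; path tau·c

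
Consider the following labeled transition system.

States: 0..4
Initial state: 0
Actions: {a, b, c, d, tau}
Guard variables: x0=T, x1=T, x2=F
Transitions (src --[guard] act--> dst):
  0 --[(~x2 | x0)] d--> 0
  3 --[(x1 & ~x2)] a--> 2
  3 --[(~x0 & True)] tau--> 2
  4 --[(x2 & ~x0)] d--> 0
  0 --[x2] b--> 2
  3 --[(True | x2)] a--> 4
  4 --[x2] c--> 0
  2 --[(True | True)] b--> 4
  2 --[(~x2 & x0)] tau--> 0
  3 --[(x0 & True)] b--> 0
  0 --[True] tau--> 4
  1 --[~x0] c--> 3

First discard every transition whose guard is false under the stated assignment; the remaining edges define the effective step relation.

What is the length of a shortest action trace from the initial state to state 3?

Breadth-first toward 3:
  L0 = {0}
  L1 = {4}
3 never appears.

Answer: UNREACHABLE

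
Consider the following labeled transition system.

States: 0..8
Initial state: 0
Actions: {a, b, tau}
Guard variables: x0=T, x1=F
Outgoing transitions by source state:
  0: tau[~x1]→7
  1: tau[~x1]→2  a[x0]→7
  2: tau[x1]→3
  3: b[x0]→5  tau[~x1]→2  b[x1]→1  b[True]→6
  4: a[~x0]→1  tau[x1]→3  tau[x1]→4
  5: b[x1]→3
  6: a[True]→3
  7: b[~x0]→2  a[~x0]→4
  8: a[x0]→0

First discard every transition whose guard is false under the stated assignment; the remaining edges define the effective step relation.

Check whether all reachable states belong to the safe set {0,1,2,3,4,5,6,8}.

Answer: INVARIANT VIOLATED at state 7

Trace:
Allowed set {0,1,2,3,4,5,6,8}
Reachable = {0,7}
  0: ok
  7: outside
witness against invariant: tau → 7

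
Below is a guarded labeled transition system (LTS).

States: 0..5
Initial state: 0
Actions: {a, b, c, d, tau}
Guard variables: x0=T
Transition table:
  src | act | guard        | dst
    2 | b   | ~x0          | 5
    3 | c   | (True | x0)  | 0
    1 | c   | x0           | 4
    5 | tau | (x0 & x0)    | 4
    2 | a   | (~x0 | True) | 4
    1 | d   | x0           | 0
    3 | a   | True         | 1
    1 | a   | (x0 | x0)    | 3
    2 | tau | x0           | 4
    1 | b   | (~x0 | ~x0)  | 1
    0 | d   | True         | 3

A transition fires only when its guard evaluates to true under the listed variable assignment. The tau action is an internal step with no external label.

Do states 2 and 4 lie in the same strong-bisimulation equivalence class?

Answer: NOT BISIMILAR

Trace:
Compute ~ classes (split until stable):
  P[0] = {{0,1,2,3,4,5}}
  P[1] = {{0},{1},{2},{3},{4},{5}}
Fixed point at round 2; 6 class(es).
[2]={2}  [4]={4}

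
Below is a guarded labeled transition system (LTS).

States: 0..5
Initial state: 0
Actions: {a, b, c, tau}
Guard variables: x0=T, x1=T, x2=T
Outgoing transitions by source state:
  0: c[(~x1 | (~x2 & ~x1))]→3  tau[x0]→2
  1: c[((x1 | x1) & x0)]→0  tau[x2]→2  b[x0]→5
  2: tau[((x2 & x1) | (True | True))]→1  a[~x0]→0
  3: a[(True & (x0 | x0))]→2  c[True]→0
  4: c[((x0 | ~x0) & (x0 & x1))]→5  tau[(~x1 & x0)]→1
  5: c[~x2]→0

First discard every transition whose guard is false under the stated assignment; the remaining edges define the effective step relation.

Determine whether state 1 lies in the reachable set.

8 transition(s) survive guard evaluation.
L0 = {0}
L1 = {2}  cumulative {0,2}
L2 = {1}  cumulative {0,1,2}
L3 = {5}  cumulative {0,1,2,5}
Reach set: {0,1,2,5}
Path to 1: tau·tau

Answer: REACHABLE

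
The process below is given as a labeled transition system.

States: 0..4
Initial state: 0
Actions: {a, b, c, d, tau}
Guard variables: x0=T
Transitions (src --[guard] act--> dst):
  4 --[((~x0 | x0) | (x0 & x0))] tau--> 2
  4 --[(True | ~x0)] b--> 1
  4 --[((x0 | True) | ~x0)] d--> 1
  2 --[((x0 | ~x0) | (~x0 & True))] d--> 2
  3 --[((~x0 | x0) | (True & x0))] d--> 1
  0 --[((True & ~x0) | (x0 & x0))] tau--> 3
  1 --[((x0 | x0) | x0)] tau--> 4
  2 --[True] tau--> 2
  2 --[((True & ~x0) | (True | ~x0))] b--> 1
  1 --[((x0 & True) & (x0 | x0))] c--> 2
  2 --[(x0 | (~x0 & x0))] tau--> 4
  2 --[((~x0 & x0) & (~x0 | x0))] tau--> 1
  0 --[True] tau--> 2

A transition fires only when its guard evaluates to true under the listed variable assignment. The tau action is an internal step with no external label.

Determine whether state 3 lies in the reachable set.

Answer: REACHABLE

Analysis:
12 transition(s) survive guard evaluation.
Layer 0: {0}
Layer 1: {2,3}  now seen {0,2,3}
Layer 2: {1,4}  now seen {0,1,2,3,4}
R = {0,1,2,3,4}
witness 3: tau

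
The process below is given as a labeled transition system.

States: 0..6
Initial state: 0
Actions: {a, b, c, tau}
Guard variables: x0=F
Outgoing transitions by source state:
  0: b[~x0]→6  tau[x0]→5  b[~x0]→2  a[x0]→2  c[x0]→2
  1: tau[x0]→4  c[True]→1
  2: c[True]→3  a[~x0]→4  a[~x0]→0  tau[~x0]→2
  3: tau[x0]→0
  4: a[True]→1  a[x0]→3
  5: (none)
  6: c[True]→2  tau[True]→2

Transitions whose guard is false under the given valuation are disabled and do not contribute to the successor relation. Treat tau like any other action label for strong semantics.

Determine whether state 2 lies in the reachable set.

10 transition(s) survive guard evaluation.
L0 = {0}
L1 = {2,6}  total {0,2,6}
L2 = {3,4}  total {0,2,3,4,6}
L3 = {1}  total {0,1,2,3,4,6}
Reach set: {0,1,2,3,4,6}
witness 2: b

Answer: REACHABLE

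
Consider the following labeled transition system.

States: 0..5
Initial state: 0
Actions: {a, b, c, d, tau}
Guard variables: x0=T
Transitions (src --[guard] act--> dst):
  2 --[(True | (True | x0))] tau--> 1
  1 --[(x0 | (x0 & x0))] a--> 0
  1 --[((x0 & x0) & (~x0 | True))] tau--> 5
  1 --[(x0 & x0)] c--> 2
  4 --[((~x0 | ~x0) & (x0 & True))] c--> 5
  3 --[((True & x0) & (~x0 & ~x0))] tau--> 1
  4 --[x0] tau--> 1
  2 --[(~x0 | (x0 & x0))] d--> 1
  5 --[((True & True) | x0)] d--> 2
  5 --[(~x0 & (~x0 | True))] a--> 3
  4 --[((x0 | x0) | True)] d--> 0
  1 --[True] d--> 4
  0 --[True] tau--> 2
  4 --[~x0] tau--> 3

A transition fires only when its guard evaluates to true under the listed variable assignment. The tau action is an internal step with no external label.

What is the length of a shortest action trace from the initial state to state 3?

BFS to 3:
  depth 0: {0}
  depth 1: {2}
  depth 2: {1}
  depth 3: {4,5}
3 never appears.

Answer: UNREACHABLE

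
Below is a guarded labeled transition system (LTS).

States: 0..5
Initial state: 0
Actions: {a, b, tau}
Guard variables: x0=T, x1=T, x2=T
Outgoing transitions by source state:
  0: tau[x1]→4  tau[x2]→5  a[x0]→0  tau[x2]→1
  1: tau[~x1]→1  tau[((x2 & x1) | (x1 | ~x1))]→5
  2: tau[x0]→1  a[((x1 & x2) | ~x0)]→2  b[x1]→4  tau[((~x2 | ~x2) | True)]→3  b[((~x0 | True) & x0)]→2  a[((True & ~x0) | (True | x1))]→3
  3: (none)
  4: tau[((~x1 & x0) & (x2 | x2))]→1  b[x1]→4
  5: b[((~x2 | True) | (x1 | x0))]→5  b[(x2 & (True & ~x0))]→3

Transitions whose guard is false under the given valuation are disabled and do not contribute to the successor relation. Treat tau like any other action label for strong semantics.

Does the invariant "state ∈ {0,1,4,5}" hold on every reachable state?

Safe = {0,1,4,5}
Reach set: {0,1,4,5}
  0: ok
  1: ok
  4: ok
  5: ok

Answer: INVARIANT HOLDS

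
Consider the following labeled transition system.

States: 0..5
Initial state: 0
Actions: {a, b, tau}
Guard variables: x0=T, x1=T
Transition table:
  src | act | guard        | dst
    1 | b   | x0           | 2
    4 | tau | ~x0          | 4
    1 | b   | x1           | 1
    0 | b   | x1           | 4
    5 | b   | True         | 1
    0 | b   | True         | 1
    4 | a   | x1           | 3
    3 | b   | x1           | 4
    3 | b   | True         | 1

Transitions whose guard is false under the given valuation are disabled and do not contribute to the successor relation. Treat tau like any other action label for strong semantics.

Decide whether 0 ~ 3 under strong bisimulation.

Answer: BISIMILAR

Analysis:
Compute ~ classes (split until stable):
  P[0] = {{0,1,2,3,4,5}}
  P[1] = {{0,1,3,5},{2},{4}}
  P[2] = {{0,3},{1},{2},{4},{5}}
5 equivalence class(es) (converged in 3)
class of 0: {0,3}; class of 3: {0,3}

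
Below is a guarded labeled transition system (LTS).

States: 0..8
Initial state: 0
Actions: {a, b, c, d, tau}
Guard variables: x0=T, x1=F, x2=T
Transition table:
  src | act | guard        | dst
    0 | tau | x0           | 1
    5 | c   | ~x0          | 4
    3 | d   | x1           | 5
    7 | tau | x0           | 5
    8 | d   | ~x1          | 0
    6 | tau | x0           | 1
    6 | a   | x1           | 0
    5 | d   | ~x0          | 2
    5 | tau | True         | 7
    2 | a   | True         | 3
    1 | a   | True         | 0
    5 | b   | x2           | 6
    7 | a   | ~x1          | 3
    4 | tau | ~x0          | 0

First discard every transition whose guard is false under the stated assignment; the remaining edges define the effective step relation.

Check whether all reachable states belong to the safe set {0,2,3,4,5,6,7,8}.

Answer: INVARIANT VIOLATED at state 1

Working:
Safe = {0,2,3,4,5,6,7,8}
R = {0,1}
  0: safe
  1: outside
reach 1 via tau — violates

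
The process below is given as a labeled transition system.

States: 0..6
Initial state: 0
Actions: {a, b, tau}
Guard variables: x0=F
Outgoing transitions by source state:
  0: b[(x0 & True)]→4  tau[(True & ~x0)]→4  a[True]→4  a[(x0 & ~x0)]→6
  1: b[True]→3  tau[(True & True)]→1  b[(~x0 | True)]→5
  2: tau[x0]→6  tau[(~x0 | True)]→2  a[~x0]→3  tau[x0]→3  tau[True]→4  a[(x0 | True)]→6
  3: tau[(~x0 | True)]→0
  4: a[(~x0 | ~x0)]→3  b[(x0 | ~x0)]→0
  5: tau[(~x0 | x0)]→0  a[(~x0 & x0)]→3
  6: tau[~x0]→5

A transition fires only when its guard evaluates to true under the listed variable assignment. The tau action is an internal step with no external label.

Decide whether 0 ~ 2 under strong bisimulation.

Compute ~ classes (split until stable):
  round 0: {{0,1,2,3,4,5,6}}
  round 1: {{0,2},{1},{3,5,6},{4}}
  round 2: {{0},{1},{2},{3,5},{4},{6}}
stable after 3 split(s): 6 block(s)
class of 0: {0}; class of 2: {2}

Answer: NOT BISIMILAR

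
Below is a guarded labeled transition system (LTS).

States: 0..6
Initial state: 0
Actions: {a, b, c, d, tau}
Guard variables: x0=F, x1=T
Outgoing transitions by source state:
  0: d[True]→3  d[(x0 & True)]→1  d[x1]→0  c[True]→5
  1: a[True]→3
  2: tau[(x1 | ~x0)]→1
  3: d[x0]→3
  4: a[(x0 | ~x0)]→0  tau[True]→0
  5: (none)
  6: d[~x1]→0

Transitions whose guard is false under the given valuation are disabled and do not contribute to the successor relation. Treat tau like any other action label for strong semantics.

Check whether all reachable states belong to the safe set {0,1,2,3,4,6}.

Safe = {0,1,2,3,4,6}
R = {0,3,5}
  0: ok
  3: ok
  5: ✗ unsafe
reach 5 via c — violates

Answer: INVARIANT VIOLATED at state 5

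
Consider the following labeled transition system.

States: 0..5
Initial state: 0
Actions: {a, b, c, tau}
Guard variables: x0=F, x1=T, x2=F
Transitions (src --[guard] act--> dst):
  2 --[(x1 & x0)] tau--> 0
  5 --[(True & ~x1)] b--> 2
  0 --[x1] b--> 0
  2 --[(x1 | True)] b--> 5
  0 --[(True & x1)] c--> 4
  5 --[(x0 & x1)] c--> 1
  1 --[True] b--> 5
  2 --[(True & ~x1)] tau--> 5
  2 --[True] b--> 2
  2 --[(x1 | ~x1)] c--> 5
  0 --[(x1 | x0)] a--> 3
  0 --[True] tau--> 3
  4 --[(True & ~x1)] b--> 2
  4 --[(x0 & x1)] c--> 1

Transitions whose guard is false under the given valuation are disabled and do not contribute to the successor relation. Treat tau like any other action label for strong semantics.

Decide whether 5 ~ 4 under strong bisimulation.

Compute ~ classes (split until stable):
  P[0] = {{0,1,2,3,4,5}}
  P[1] = {{0},{1},{2},{3,4,5}}
stable after 2 split(s): 4 block(s)
5∈{3,4,5}, 4∈{3,4,5}

Answer: BISIMILAR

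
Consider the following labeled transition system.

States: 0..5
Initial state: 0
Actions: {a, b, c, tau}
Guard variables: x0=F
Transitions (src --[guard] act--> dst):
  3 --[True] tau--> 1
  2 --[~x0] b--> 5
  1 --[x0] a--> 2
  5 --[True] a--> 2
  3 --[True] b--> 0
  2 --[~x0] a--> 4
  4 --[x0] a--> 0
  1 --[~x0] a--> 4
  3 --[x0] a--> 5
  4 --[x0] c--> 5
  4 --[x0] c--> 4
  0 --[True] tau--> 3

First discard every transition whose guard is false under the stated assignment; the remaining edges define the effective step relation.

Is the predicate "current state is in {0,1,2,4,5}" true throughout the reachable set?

Safe = {0,1,2,4,5}
Reach set: {0,1,3,4}
  0: ok
  1: ok
  3: outside
  4: ok
counterexample path to 3: tau

Answer: INVARIANT VIOLATED at state 3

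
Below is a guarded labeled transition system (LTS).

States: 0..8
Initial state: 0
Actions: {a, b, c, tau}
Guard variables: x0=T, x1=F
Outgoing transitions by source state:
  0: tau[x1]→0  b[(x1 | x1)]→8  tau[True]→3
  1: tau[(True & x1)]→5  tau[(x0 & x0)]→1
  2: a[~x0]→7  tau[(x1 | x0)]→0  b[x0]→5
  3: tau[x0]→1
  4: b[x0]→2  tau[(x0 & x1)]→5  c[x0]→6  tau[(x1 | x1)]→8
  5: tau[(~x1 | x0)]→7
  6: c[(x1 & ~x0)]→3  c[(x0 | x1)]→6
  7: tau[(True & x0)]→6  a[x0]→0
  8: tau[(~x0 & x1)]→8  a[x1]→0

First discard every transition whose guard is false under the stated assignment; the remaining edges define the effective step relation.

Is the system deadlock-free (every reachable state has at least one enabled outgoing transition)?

Answer: DEADLOCK-FREE

Working:
Reachable = {0,1,3}
  0: tau→3  [1 out]
  1: tau→1  [1 out]
  3: tau→1  [1 out]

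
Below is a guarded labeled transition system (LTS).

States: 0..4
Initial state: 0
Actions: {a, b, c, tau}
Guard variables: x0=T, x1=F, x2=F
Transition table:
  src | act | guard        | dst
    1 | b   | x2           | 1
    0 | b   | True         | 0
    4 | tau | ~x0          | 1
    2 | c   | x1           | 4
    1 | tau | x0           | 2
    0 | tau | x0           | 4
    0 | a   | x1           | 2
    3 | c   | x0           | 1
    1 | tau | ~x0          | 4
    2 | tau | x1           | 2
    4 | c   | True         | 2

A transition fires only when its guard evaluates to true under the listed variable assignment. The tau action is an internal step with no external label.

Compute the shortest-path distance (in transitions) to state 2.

Breadth-first toward 2:
  Layer 0: {0}
  Layer 1: {4}
  Layer 2: {2}
first hit 2 at d=2 via tau·c

Answer: 2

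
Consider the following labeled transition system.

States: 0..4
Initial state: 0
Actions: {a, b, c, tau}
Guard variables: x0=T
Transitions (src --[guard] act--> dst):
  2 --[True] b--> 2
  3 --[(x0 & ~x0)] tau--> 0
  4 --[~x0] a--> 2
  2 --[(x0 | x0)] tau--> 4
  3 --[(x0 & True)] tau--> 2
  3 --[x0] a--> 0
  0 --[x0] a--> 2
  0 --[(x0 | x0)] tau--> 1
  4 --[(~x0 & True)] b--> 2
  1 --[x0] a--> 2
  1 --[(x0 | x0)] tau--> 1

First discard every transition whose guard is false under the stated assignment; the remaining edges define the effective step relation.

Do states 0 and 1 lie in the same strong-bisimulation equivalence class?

Refine partition for ~:
  round 0: {{0,1,2,3,4}}
  round 1: {{0,1,3},{2},{4}}
  round 2: {{0,1},{2},{3},{4}}
4 equivalence class(es) (converged in 3)
class of 0: {0,1}; class of 1: {0,1}

Answer: BISIMILAR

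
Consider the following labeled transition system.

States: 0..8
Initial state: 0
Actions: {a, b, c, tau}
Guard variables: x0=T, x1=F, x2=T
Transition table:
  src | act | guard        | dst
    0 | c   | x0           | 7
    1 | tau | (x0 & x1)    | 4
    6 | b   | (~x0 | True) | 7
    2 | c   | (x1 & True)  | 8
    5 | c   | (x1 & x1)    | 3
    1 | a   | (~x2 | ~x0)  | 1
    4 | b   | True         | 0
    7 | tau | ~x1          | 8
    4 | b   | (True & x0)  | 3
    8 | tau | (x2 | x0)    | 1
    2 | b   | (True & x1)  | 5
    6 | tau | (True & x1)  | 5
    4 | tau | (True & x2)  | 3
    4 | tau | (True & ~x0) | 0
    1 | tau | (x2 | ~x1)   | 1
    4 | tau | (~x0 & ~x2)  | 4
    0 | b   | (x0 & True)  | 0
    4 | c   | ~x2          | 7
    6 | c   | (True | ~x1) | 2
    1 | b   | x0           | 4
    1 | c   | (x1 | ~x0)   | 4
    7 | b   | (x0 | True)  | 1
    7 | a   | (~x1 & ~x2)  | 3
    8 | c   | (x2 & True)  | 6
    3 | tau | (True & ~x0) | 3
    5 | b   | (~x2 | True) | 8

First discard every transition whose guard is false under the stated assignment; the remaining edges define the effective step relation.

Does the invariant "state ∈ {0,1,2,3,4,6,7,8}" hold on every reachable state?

Safe = {0,1,2,3,4,6,7,8}
R = {0,1,2,3,4,6,7,8}
  0: ok
  1: ok
  2: ok
  3: ok
  4: ok
  6: ok
  7: ok
  8: ok

Answer: INVARIANT HOLDS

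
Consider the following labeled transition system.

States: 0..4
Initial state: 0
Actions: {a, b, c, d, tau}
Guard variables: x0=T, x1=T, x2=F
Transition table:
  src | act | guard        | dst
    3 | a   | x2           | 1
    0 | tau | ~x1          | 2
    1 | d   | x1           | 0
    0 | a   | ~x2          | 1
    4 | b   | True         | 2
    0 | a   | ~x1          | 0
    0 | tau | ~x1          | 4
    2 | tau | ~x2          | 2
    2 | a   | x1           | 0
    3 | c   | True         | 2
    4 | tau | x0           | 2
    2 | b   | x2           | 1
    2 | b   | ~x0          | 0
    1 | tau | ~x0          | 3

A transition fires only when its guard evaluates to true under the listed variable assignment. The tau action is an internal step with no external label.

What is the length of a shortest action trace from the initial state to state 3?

Answer: UNREACHABLE

Working:
Breadth-first toward 3:
  Layer 0: {0}
  Layer 1: {1}
3 never appears.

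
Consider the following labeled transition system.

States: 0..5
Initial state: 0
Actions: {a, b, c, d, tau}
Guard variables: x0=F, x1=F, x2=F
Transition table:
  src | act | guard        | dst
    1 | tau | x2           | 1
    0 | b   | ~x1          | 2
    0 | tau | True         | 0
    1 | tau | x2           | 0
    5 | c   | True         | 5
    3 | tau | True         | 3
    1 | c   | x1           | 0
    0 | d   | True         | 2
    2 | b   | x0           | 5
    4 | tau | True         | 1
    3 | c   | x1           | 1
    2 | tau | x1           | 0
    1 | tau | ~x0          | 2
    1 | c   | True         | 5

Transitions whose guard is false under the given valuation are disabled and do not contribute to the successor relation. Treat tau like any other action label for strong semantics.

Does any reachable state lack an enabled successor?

R = {0,2}
  0: b→2  d→2  tau→0  [deg 3]
  2: ∅  [STUCK]
Path to 2: b

Answer: DEADLOCK at state 2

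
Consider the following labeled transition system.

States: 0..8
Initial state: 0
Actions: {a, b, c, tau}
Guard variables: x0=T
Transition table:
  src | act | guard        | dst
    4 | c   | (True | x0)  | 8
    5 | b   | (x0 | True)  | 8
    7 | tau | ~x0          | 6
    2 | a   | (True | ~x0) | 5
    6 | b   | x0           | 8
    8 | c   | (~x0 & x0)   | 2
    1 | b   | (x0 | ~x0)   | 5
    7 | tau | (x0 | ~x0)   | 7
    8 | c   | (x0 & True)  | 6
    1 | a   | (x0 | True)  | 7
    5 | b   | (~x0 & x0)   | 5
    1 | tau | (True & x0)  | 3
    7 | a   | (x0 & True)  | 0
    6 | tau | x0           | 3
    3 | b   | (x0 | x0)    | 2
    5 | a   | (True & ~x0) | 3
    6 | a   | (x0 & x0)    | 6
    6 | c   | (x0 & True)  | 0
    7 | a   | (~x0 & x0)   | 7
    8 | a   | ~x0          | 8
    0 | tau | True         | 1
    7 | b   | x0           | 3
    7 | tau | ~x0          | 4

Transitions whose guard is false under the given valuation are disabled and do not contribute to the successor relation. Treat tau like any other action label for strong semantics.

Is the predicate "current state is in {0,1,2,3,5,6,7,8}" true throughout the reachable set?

Inv-set: {0,1,2,3,5,6,7,8}
Reach set: {0,1,2,3,5,6,7,8}
  0: safe
  1: safe
  2: safe
  3: safe
  5: safe
  6: safe
  7: safe
  8: safe

Answer: INVARIANT HOLDS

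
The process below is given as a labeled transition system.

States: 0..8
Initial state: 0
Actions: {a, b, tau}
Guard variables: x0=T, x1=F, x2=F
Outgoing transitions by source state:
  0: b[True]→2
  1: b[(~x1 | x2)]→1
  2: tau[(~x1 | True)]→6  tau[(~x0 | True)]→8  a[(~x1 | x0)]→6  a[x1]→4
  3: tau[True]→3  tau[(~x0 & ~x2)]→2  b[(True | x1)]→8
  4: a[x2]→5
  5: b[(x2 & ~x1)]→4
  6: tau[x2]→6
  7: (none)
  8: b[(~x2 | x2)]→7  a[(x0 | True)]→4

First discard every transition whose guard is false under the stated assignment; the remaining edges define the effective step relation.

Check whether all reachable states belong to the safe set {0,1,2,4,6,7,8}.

Answer: INVARIANT HOLDS

Analysis:
Safe = {0,1,2,4,6,7,8}
Reachable = {0,2,4,6,7,8}
  0: ok
  2: ok
  4: ok
  6: ok
  7: ok
  8: ok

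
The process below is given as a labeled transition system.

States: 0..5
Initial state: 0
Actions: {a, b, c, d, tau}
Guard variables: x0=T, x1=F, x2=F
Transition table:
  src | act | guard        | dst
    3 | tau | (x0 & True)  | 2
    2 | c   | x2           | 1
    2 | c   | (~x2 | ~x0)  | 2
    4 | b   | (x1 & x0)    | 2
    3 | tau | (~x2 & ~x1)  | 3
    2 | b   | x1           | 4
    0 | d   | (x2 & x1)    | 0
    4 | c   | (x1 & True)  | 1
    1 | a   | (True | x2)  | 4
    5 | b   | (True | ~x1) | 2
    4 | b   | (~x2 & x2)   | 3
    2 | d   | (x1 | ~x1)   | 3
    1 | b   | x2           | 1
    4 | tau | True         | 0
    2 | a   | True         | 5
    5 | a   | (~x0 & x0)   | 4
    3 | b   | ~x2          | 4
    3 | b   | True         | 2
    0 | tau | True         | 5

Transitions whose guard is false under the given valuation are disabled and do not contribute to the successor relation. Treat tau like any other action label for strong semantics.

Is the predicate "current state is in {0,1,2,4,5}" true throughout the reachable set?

Answer: INVARIANT VIOLATED at state 3

Trace:
Safe = {0,1,2,4,5}
Reachable = {0,2,3,4,5}
  0: ✓
  2: ✓
  3: VIOLATES
  4: ✓
  5: ✓
witness against invariant: tau·b·d → 3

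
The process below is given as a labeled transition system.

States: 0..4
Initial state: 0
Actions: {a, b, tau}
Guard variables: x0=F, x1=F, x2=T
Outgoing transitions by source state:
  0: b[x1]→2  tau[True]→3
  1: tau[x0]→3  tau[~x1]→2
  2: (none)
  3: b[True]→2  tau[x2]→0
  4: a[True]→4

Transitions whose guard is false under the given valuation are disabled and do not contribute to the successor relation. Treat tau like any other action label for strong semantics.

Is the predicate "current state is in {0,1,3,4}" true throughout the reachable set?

Safe = {0,1,3,4}
Reachable = {0,2,3}
  0: safe
  2: ✗ unsafe
  3: safe
counterexample path to 2: tau·b

Answer: INVARIANT VIOLATED at state 2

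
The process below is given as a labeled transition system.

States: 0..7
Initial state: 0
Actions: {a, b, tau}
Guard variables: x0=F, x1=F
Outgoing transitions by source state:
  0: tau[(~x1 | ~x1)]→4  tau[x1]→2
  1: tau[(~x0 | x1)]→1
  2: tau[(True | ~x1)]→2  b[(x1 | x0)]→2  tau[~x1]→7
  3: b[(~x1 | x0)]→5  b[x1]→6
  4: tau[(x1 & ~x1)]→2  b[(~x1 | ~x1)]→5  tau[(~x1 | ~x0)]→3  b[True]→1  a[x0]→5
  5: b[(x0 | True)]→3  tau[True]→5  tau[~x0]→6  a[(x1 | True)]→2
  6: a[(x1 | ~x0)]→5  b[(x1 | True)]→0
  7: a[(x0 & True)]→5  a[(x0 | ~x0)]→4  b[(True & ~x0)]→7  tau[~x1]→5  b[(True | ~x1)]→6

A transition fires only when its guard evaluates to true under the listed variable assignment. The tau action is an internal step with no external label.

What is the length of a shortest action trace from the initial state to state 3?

Breadth-first toward 3:
  L0 = {0}
  L1 = {4}
  L2 = {1,3,5}
depth(3)=2, e.g. tau·tau

Answer: 2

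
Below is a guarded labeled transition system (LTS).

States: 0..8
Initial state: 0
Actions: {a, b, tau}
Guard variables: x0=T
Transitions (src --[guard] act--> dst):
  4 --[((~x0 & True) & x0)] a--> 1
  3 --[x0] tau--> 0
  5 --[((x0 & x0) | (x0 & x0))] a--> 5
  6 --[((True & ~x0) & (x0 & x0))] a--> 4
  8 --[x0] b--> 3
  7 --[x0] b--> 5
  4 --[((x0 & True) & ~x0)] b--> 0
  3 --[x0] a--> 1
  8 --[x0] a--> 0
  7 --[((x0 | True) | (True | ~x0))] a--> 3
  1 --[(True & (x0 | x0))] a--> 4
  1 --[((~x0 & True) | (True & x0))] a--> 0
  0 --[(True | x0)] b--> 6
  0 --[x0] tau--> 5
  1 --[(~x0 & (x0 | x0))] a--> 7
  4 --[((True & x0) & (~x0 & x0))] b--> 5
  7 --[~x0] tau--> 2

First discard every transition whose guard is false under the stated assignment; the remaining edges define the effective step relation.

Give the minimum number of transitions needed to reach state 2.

Layered search for 2:
  L0 = {0}
  L1 = {5,6}
2 never appears.

Answer: UNREACHABLE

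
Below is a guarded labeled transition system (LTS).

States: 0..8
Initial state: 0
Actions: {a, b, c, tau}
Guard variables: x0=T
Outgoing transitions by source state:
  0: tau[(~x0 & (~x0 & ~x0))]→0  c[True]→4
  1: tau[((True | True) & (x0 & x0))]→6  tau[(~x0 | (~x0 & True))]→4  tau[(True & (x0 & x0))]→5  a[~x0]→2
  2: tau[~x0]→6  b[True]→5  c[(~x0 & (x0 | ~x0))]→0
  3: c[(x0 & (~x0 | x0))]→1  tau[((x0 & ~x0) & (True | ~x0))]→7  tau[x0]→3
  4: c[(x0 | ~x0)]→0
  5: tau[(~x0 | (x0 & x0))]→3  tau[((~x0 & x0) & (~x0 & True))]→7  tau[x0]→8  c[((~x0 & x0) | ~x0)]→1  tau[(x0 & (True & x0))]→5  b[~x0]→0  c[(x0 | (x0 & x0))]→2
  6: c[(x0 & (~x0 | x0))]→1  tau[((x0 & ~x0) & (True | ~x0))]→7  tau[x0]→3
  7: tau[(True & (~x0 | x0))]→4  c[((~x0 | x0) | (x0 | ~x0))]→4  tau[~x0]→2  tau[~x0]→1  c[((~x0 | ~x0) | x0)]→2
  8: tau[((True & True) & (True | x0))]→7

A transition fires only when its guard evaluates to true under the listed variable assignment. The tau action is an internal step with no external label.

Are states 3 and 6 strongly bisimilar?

Answer: BISIMILAR

Analysis:
Compute ~ classes (split until stable):
  round 0: {{0,1,2,3,4,5,6,7,8}}
  round 1: {{0,4},{1,8},{2},{3,5,6,7}}
  round 2: {{0,4},{1,8},{2},{3,6},{5},{7}}
  round 3: {{0,4},{1},{2},{3,6},{5},{7},{8}}
Fixed point at round 4; 7 class(es).
[3]={3,6}  [6]={3,6}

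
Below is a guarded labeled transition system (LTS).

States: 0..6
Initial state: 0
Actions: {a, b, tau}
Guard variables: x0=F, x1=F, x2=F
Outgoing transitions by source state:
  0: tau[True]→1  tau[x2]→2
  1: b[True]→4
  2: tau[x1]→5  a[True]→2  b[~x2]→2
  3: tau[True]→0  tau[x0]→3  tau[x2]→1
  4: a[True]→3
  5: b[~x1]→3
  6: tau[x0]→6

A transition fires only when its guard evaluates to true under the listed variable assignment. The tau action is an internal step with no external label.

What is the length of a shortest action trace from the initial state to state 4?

Answer: 2

Analysis:
Layered search for 4:
  L0 = {0}
  L1 = {1}
  L2 = {4}
depth(4)=2, e.g. tau·b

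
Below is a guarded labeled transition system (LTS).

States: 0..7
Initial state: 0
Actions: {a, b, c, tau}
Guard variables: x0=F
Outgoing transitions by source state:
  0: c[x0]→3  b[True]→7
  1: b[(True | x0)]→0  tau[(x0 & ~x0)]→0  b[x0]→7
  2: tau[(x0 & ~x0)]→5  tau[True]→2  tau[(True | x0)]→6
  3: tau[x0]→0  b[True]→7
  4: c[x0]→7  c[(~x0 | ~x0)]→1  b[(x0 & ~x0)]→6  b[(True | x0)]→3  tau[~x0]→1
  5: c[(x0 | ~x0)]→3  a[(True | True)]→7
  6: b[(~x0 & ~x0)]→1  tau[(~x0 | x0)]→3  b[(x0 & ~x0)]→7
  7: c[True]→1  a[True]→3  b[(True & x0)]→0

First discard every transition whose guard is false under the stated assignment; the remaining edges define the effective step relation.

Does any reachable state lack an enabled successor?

Answer: DEADLOCK-FREE

Analysis:
R = {0,1,3,7}
  0: b→7  [1 exit(s)]
  1: b→0  [1 exit(s)]
  3: b→7  [1 exit(s)]
  7: a→3  c→1  [2 exit(s)]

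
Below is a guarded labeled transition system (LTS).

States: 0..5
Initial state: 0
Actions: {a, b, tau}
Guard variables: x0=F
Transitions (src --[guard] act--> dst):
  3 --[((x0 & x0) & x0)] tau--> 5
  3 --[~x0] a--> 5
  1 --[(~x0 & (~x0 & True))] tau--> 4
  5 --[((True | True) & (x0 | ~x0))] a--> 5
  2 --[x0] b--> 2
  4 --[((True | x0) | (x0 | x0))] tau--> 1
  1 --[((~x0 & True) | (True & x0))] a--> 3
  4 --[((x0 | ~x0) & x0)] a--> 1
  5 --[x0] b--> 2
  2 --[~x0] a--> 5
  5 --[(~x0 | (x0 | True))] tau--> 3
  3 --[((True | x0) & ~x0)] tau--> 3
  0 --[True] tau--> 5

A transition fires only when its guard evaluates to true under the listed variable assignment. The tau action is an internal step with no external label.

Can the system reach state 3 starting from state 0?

Answer: REACHABLE

Working:
After dropping false guards: 9 live edges.
depth 0: {0}
depth 1: {5}  now seen {0,5}
depth 2: {3}  now seen {0,3,5}
R = {0,3,5}
witness 3: tau·tau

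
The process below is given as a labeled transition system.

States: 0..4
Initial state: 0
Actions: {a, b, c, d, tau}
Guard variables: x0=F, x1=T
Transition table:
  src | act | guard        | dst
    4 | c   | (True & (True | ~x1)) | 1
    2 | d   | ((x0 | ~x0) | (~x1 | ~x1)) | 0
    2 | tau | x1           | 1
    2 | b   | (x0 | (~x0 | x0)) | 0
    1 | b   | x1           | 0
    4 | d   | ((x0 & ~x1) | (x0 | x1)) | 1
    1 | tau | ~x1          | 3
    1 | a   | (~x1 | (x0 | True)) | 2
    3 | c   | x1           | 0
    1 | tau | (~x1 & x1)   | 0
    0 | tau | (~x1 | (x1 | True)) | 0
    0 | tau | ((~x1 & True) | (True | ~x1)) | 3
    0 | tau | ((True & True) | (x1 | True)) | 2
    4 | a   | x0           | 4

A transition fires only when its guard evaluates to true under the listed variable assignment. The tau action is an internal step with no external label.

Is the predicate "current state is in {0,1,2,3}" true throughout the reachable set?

Answer: INVARIANT HOLDS

Trace:
Safe = {0,1,2,3}
R = {0,1,2,3}
  0: ok
  1: ok
  2: ok
  3: ok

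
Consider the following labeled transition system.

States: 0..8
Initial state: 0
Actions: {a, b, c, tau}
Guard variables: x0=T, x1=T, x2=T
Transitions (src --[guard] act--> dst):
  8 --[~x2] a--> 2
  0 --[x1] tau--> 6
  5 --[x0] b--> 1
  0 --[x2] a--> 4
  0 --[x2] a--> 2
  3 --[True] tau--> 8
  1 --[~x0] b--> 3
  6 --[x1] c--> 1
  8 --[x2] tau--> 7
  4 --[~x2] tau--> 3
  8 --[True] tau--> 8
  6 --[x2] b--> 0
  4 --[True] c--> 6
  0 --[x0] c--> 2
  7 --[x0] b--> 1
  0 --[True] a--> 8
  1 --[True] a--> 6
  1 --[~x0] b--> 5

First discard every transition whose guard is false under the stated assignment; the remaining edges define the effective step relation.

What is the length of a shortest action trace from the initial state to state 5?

Answer: UNREACHABLE

Working:
Breadth-first toward 5:
  depth 0: {0}
  depth 1: {2,4,6,8}
  depth 2: {1,7}
5 never appears.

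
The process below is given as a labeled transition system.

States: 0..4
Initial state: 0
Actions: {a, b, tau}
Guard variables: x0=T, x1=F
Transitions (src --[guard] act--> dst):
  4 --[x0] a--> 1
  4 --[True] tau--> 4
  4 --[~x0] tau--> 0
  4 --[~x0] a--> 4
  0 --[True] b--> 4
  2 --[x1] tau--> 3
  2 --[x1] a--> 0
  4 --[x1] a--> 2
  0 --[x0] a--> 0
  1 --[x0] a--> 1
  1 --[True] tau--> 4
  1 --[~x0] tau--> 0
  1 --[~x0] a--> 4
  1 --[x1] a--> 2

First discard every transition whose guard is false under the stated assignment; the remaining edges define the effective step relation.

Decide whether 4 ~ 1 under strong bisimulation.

Refine partition for ~:
  π0 = {{0,1,2,3,4}}
  π1 = {{0},{1,4},{2,3}}
stable after 2 split(s): 3 block(s)
4∈{1,4}, 1∈{1,4}

Answer: BISIMILAR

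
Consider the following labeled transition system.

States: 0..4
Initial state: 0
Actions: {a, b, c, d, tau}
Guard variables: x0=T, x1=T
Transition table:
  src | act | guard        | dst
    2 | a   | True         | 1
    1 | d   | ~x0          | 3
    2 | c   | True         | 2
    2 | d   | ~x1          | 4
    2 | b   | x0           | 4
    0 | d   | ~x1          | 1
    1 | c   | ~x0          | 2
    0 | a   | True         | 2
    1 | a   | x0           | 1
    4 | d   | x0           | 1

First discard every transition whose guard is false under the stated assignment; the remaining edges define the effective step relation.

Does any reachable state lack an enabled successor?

R = {0,1,2,4}
  0: a→2  [deg 1]
  1: a→1  [deg 1]
  2: a→1  b→4  c→2  [deg 3]
  4: d→1  [deg 1]

Answer: DEADLOCK-FREE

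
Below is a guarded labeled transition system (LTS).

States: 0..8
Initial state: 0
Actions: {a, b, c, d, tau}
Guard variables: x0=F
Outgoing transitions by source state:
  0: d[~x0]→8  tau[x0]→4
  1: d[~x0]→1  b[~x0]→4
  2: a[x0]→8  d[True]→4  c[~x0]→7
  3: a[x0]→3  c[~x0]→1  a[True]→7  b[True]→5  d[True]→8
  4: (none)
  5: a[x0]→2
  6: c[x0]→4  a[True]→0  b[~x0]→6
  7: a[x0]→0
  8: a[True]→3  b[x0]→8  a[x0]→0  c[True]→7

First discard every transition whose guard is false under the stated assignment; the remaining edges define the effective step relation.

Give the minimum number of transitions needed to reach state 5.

Breadth-first toward 5:
  L0 = {0}
  L1 = {8}
  L2 = {3,7}
  L3 = {1,5}
5 enters at depth 3; path d·a·b

Answer: 3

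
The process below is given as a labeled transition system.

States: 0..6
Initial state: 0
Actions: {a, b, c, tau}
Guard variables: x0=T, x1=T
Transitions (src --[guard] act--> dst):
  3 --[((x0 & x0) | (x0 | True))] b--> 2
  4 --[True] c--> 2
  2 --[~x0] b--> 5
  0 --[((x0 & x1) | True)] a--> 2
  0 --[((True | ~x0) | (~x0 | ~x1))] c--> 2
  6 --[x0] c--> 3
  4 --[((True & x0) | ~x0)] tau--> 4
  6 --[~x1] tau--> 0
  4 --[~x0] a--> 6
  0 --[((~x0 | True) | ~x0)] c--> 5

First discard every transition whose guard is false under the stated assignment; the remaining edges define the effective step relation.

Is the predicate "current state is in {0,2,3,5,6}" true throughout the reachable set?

Safe = {0,2,3,5,6}
Reachable = {0,2,5}
  0: ok
  2: ok
  5: ok

Answer: INVARIANT HOLDS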